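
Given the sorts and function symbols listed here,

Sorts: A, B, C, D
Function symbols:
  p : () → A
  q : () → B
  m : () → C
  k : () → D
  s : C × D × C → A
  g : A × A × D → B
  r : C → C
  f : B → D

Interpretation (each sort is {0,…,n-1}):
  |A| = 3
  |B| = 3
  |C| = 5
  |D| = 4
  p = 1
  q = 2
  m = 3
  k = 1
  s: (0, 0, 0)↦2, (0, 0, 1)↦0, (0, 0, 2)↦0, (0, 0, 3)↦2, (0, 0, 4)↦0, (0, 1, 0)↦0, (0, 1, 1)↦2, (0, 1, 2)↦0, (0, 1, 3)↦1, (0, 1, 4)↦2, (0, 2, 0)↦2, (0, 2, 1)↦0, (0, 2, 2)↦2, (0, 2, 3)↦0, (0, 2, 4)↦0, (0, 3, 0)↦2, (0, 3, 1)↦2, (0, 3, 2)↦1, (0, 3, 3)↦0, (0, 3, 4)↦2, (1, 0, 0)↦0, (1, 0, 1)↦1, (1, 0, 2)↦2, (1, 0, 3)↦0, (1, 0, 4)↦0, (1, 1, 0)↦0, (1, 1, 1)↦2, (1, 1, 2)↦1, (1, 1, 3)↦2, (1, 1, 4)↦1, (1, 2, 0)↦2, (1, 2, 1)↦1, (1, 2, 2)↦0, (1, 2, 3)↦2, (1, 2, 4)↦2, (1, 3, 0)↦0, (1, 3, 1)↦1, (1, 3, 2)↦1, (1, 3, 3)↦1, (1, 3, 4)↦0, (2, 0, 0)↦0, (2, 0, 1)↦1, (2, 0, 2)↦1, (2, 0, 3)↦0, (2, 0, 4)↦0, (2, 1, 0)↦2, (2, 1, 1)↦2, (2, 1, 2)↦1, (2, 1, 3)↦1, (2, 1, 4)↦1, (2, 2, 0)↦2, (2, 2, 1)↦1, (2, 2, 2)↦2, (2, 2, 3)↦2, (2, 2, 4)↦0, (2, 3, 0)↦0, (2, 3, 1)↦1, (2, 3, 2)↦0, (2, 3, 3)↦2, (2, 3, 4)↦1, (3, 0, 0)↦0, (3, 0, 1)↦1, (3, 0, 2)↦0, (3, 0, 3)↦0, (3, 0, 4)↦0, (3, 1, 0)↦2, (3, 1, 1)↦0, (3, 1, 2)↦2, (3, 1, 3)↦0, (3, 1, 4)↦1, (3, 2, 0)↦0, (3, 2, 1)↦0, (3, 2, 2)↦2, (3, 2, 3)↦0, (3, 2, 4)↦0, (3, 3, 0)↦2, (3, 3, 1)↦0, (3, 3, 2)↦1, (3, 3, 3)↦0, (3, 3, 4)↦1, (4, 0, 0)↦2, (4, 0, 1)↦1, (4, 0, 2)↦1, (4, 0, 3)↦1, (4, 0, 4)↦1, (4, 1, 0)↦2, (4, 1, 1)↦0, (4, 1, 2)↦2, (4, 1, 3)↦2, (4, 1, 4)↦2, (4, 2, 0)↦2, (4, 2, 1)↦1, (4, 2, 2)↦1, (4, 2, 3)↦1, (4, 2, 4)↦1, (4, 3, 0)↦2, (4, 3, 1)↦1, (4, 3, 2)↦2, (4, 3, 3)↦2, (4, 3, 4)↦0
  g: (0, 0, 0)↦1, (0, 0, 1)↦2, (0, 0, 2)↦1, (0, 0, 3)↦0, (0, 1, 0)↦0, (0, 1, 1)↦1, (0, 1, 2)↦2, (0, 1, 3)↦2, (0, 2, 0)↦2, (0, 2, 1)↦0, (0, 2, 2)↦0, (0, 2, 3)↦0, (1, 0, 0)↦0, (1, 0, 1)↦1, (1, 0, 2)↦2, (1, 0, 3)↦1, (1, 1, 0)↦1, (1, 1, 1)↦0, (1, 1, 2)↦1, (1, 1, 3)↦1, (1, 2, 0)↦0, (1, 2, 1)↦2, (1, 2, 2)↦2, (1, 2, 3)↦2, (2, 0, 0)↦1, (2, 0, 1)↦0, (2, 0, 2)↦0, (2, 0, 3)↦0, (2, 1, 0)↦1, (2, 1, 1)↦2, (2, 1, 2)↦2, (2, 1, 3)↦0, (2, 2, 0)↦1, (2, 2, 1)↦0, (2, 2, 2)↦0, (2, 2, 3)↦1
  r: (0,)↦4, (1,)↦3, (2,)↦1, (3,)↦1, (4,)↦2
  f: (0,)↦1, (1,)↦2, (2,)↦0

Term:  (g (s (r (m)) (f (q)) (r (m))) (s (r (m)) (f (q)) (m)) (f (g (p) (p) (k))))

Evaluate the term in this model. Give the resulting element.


value = 1

  m = 3
  (r (m)) = r(3,) = 1
  q = 2
  (f (q)) = f(2,) = 0
  m = 3
  (r (m)) = r(3,) = 1
  (s (r (m)) (f (q)) (r (m))) = s(1, 0, 1) = 1
  m = 3
  (r (m)) = r(3,) = 1
  q = 2
  (f (q)) = f(2,) = 0
  m = 3
  (s (r (m)) (f (q)) (m)) = s(1, 0, 3) = 0
  p = 1
  p = 1
  k = 1
  (g (p) (p) (k)) = g(1, 1, 1) = 0
  (f (g (p) (p) (k))) = f(0,) = 1
  (g (s (r (m)) (f (q)) (r (m))) (s (r (m)) (f (q)) (m)) (f (g (p) (p) (k)))) = g(1, 0, 1) = 1


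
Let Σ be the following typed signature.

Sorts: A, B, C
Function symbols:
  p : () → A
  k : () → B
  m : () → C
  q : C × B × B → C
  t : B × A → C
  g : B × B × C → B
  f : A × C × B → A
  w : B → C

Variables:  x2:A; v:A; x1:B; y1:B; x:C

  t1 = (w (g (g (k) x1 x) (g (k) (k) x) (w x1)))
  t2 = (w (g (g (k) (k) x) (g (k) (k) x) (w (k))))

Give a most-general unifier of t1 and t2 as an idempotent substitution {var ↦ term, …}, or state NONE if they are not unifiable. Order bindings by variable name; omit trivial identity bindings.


{x1 ↦ (k)}


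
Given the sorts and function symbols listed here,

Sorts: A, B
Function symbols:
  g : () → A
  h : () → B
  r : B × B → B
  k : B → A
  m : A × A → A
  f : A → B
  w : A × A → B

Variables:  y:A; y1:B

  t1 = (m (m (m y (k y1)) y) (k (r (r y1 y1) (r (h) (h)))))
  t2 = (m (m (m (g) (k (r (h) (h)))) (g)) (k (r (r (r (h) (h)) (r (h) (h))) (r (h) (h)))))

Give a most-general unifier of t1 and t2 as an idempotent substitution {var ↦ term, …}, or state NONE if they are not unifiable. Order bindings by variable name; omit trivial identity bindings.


{y ↦ (g), y1 ↦ (r (h) (h))}


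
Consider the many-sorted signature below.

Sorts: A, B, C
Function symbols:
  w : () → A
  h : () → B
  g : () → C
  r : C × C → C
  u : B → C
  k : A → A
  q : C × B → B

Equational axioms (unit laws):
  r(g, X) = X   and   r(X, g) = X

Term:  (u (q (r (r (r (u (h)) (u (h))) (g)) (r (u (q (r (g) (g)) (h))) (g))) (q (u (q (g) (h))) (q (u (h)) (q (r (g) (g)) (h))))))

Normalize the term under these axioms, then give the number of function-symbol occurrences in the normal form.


size = 23

1. (u (q (r (r (r (u (h)) (u (h))) (g)) (r (u (q (r (g) (g)) (h))) (g))) (q (u (q (g) (h))) (q (u (h)) (q (r (g) (g)) (h))))))  →  (u (q (r (r (u (h)) (u (h))) (r (u (q (r (g) (g)) (h))) (g))) (q (u (q (g) (h))) (q (u (h)) (q (r (g) (g)) (h))))))
2. (u (q (r (r (u (h)) (u (h))) (r (u (q (r (g) (g)) (h))) (g))) (q (u (q (g) (h))) (q (u (h)) (q (r (g) (g)) (h))))))  →  (u (q (r (r (u (h)) (u (h))) (u (q (r (g) (g)) (h)))) (q (u (q (g) (h))) (q (u (h)) (q (r (g) (g)) (h))))))
3. (u (q (r (r (u (h)) (u (h))) (u (q (r (g) (g)) (h)))) (q (u (q (g) (h))) (q (u (h)) (q (r (g) (g)) (h))))))  →  (u (q (r (r (u (h)) (u (h))) (u (q (g) (h)))) (q (u (q (g) (h))) (q (u (h)) (q (r (g) (g)) (h))))))
4. (u (q (r (r (u (h)) (u (h))) (u (q (g) (h)))) (q (u (q (g) (h))) (q (u (h)) (q (r (g) (g)) (h))))))  →  (u (q (r (r (u (h)) (u (h))) (u (q (g) (h)))) (q (u (q (g) (h))) (q (u (h)) (q (g) (h))))))
normal form: (u (q (r (r (u (h)) (u (h))) (u (q (g) (h)))) (q (u (q (g) (h))) (q (u (h)) (q (g) (h))))))


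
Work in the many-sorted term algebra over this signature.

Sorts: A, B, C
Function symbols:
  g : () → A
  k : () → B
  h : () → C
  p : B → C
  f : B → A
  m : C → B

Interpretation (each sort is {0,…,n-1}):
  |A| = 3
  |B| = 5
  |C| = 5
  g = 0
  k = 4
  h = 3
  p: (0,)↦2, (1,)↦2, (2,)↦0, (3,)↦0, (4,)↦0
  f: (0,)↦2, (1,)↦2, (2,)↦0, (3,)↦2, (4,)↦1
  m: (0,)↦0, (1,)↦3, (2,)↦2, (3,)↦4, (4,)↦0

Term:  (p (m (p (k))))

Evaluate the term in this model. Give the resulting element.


value = 2

  k = 4
  (p (k)) = p(4,) = 0
  (m (p (k))) = m(0,) = 0
  (p (m (p (k)))) = p(0,) = 2


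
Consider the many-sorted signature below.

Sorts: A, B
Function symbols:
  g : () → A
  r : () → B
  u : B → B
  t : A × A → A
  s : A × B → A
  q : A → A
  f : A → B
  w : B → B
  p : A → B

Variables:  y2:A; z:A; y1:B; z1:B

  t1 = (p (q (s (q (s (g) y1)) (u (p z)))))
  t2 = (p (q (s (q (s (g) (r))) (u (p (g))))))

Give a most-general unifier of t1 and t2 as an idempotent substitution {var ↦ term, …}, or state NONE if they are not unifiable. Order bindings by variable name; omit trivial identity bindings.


{y1 ↦ (r), z ↦ (g)}


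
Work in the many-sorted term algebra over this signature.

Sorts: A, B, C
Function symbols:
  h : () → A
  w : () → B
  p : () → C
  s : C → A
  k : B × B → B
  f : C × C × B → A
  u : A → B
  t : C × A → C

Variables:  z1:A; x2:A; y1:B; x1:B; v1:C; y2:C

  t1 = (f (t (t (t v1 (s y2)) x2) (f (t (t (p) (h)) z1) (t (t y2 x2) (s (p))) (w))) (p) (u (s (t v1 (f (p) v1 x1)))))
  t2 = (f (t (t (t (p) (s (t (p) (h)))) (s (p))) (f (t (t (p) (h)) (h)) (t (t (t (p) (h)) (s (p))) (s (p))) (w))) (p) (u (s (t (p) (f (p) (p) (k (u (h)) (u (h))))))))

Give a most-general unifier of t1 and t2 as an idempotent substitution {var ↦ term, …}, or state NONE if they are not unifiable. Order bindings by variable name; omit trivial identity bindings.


{v1 ↦ (p), x1 ↦ (k (u (h)) (u (h))), x2 ↦ (s (p)), y2 ↦ (t (p) (h)), z1 ↦ (h)}


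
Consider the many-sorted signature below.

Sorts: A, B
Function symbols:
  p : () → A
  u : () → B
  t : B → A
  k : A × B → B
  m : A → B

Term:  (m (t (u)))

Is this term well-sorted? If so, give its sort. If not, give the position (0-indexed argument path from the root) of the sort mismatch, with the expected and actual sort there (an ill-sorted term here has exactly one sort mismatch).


well-sorted; sort = B

    (u) : B
  (t (u)) : A
(m (t (u))) : B


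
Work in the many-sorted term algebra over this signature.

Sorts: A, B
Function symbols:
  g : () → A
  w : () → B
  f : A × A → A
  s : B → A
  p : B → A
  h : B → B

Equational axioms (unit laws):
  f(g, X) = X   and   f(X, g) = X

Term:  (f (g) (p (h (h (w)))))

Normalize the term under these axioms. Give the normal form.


1. (f (g) (p (h (h (w)))))  →  (p (h (h (w))))

normal form = (p (h (h (w))))


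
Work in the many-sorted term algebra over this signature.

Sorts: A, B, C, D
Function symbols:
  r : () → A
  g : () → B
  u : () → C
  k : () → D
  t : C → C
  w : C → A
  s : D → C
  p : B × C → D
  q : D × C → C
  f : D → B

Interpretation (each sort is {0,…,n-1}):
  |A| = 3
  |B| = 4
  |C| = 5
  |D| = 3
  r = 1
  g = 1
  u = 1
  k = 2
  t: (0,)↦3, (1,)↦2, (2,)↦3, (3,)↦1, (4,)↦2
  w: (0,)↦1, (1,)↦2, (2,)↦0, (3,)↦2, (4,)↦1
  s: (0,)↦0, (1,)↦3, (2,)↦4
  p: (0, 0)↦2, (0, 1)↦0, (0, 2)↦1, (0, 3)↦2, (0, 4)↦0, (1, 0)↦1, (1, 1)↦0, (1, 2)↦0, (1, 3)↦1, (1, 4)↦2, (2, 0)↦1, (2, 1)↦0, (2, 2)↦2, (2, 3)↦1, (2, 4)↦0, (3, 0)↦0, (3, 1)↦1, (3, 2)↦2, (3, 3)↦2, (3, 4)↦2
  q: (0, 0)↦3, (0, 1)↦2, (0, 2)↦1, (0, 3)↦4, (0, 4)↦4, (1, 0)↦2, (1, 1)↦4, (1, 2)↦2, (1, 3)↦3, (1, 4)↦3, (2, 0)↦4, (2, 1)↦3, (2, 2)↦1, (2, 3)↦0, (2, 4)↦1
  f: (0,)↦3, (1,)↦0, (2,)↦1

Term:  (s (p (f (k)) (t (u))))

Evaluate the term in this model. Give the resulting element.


  k = 2
  (f (k)) = f(2,) = 1
  u = 1
  (t (u)) = t(1,) = 2
  (p (f (k)) (t (u))) = p(1, 2) = 0
  (s (p (f (k)) (t (u)))) = s(0,) = 0

value = 0


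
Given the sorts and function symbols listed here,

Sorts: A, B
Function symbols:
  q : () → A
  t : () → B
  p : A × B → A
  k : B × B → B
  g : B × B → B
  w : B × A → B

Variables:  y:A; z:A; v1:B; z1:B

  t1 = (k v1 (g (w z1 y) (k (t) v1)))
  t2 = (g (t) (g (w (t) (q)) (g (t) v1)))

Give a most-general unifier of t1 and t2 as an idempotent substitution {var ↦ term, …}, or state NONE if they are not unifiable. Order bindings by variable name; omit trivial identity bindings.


NONE (not unifiable)

head clash or occurs-check failure — not unifiable


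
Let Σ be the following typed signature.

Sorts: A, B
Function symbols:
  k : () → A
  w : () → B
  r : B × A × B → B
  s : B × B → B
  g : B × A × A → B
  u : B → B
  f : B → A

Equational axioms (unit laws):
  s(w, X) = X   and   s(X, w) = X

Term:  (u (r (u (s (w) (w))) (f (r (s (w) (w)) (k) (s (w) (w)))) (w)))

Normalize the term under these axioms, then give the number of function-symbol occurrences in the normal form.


size = 10

1. (u (r (u (s (w) (w))) (f (r (s (w) (w)) (k) (s (w) (w)))) (w)))  →  (u (r (u (w)) (f (r (s (w) (w)) (k) (s (w) (w)))) (w)))
2. (u (r (u (w)) (f (r (s (w) (w)) (k) (s (w) (w)))) (w)))  →  (u (r (u (w)) (f (r (w) (k) (s (w) (w)))) (w)))
3. (u (r (u (w)) (f (r (w) (k) (s (w) (w)))) (w)))  →  (u (r (u (w)) (f (r (w) (k) (w))) (w)))
normal form: (u (r (u (w)) (f (r (w) (k) (w))) (w)))


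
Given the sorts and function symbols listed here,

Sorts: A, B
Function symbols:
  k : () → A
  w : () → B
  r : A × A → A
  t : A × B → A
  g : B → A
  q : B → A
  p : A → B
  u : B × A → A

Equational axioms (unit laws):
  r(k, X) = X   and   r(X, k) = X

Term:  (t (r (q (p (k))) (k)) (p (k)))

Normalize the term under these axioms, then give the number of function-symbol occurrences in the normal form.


1. (t (r (q (p (k))) (k)) (p (k)))  →  (t (q (p (k))) (p (k)))
normal form: (t (q (p (k))) (p (k)))

size = 6


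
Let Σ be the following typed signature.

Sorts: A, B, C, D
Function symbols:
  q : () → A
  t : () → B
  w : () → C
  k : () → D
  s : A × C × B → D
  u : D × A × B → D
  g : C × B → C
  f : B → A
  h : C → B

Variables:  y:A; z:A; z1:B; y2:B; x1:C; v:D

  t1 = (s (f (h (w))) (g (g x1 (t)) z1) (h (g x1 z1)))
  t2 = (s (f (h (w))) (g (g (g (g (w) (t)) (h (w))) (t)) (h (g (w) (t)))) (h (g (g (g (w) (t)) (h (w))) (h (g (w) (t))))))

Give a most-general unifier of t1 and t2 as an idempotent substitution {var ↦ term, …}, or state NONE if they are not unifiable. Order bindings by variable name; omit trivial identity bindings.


{x1 ↦ (g (g (w) (t)) (h (w))), z1 ↦ (h (g (w) (t)))}


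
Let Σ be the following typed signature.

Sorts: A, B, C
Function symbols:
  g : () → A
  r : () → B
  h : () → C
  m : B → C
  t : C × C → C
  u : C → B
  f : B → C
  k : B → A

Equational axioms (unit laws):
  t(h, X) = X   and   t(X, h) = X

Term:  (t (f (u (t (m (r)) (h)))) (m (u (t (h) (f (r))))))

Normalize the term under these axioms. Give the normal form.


normal form = (t (f (u (m (r)))) (m (u (f (r)))))

1. (t (f (u (t (m (r)) (h)))) (m (u (t (h) (f (r))))))  →  (t (f (u (m (r)))) (m (u (t (h) (f (r))))))
2. (t (f (u (m (r)))) (m (u (t (h) (f (r))))))  →  (t (f (u (m (r)))) (m (u (f (r)))))


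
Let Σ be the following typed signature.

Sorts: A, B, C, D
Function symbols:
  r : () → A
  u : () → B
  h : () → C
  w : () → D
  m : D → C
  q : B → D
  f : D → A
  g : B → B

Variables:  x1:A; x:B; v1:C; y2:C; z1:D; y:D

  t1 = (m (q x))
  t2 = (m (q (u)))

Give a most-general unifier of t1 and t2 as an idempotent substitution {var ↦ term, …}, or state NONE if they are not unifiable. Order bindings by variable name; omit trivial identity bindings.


{x ↦ (u)}


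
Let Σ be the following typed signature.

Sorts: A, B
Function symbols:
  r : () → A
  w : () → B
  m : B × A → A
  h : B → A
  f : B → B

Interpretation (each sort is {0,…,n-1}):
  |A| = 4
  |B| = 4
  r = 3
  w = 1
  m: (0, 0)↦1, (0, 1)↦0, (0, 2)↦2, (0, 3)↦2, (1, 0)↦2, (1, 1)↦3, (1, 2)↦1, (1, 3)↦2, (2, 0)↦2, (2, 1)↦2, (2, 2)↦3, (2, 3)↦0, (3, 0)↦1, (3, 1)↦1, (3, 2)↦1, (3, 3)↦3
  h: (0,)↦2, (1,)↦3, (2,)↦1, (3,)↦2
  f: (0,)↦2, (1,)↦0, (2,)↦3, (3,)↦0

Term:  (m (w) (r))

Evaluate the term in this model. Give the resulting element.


value = 2

  w = 1
  r = 3
  (m (w) (r)) = m(1, 3) = 2


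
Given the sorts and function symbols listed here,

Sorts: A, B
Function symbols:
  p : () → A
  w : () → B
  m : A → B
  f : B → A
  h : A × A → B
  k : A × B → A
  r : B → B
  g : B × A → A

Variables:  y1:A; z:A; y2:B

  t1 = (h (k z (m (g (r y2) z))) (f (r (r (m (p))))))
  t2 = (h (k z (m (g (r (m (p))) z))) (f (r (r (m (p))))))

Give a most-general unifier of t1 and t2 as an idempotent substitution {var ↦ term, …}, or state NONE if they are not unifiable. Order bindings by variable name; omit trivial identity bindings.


{y2 ↦ (m (p))}


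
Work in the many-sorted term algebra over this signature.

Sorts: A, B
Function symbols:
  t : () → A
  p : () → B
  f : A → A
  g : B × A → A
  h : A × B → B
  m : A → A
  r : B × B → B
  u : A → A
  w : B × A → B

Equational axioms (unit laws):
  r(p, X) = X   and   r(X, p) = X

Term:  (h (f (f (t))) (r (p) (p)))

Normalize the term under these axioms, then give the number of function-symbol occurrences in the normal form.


1. (h (f (f (t))) (r (p) (p)))  →  (h (f (f (t))) (p))
normal form: (h (f (f (t))) (p))

size = 5


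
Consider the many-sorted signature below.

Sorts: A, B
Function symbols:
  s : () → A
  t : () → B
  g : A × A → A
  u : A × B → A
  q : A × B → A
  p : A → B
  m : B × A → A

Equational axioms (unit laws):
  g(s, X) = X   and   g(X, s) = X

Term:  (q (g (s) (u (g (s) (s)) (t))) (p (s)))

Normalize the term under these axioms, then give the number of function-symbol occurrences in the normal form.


size = 6

1. (q (g (s) (u (g (s) (s)) (t))) (p (s)))  →  (q (u (g (s) (s)) (t)) (p (s)))
2. (q (u (g (s) (s)) (t)) (p (s)))  →  (q (u (s) (t)) (p (s)))
normal form: (q (u (s) (t)) (p (s)))


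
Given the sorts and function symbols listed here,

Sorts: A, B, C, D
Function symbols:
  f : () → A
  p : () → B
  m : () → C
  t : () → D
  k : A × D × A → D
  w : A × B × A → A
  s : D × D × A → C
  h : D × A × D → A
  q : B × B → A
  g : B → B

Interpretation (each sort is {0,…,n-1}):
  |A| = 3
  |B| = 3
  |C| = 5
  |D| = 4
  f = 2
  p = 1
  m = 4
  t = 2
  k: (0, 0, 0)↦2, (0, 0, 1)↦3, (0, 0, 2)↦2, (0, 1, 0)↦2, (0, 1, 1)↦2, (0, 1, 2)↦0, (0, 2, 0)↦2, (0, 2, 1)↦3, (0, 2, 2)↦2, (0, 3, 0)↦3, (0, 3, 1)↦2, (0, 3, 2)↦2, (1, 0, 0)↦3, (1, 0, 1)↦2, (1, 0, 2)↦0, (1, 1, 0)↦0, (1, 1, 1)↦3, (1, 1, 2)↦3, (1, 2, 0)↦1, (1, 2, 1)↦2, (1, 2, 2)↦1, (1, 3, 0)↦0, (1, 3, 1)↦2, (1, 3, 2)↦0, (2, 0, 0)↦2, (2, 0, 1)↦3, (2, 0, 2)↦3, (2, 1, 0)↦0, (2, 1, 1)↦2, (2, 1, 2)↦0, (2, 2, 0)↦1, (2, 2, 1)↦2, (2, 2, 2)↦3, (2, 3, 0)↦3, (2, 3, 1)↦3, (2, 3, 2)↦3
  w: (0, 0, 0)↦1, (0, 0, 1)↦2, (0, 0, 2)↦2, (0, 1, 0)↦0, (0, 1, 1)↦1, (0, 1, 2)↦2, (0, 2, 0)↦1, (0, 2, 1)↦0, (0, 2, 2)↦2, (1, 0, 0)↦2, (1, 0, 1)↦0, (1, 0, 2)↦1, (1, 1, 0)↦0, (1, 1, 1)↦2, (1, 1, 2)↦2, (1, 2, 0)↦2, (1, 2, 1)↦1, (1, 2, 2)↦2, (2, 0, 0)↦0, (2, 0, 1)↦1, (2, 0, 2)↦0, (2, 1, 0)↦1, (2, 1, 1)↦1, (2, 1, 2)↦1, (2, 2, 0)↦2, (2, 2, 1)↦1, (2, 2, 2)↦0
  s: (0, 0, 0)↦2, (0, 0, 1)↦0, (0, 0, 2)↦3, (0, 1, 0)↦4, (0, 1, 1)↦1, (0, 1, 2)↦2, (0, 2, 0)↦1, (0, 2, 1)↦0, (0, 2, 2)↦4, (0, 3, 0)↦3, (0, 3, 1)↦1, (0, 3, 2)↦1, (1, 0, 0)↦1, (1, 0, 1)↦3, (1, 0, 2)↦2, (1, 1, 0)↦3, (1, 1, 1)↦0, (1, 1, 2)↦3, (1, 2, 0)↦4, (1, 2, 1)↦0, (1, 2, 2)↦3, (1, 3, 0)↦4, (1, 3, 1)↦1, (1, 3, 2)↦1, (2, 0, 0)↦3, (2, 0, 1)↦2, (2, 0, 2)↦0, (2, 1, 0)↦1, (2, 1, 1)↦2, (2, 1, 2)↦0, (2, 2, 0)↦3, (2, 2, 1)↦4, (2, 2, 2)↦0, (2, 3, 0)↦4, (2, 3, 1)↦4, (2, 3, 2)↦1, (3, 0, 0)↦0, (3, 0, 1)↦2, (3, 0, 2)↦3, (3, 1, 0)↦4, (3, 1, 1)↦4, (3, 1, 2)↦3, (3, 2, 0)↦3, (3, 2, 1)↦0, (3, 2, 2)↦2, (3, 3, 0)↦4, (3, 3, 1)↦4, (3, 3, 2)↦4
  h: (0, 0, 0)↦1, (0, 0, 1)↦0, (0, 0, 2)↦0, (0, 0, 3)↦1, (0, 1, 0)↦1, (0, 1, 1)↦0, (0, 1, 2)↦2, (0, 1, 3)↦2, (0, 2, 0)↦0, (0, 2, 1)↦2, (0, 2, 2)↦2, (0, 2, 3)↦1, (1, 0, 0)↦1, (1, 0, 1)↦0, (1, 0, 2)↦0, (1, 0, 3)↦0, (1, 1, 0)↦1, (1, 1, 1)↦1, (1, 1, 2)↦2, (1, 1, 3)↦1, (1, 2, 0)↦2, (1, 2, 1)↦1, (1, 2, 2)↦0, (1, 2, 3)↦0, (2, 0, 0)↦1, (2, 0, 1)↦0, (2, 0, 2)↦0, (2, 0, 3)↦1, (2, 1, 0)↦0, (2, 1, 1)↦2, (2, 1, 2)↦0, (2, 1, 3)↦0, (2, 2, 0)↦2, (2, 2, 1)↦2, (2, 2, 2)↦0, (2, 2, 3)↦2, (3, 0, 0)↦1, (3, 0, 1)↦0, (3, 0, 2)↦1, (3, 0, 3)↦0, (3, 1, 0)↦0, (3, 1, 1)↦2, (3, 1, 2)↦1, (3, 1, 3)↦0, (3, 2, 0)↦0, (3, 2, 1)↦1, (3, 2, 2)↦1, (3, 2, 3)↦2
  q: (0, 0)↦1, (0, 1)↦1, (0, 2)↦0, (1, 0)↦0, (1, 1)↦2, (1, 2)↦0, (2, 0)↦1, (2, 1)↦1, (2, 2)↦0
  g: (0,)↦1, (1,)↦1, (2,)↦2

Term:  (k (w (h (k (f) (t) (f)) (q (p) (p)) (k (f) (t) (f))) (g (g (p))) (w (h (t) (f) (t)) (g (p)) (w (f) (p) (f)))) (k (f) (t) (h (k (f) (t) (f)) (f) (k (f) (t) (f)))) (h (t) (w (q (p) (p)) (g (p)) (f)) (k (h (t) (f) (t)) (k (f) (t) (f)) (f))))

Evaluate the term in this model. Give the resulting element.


value = 0

  f = 2
  t = 2
  f = 2
  (k (f) (t) (f)) = k(2, 2, 2) = 3
  p = 1
  p = 1
  (q (p) (p)) = q(1, 1) = 2
  f = 2
  t = 2
  f = 2
  (k (f) (t) (f)) = k(2, 2, 2) = 3
  (h (k (f) (t) (f)) (q (p) (p)) (k (f) (t) (f))) = h(3, 2, 3) = 2
  p = 1
  (g (p)) = g(1,) = 1
  (g (g (p))) = g(1,) = 1
  t = 2
  f = 2
  t = 2
  (h (t) (f) (t)) = h(2, 2, 2) = 0
  p = 1
  (g (p)) = g(1,) = 1
  f = 2
  p = 1
  f = 2
  (w (f) (p) (f)) = w(2, 1, 2) = 1
  (w (h (t) (f) (t)) (g (p)) (w (f) (p) (f))) = w(0, 1, 1) = 1
  (w (h (k (f) (t) (f)) (q (p) (p)) (k (f) (t) (f))) (g (g (p))) (w (h (t) (f) (t)) (g (p)) (w (f) (p) (f)))) = w(2, 1, 1) = 1
  f = 2
  t = 2
  f = 2
  t = 2
  f = 2
  (k (f) (t) (f)) = k(2, 2, 2) = 3
  f = 2
  f = 2
  t = 2
  f = 2
  (k (f) (t) (f)) = k(2, 2, 2) = 3
  (h (k (f) (t) (f)) (f) (k (f) (t) (f))) = h(3, 2, 3) = 2
  (k (f) (t) (h (k (f) (t) (f)) (f) (k (f) (t) (f)))) = k(2, 2, 2) = 3
  t = 2
  p = 1
  p = 1
  (q (p) (p)) = q(1, 1) = 2
  p = 1
  (g (p)) = g(1,) = 1
  f = 2
  (w (q (p) (p)) (g (p)) (f)) = w(2, 1, 2) = 1
  t = 2
  f = 2
  t = 2
  (h (t) (f) (t)) = h(2, 2, 2) = 0
  f = 2
  t = 2
  f = 2
  (k (f) (t) (f)) = k(2, 2, 2) = 3
  f = 2
  (k (h (t) (f) (t)) (k (f) (t) (f)) (f)) = k(0, 3, 2) = 2
  (h (t) (w (q (p) (p)) (g (p)) (f)) (k (h (t) (f) (t)) (k (f) (t) (f)) (f))) = h(2, 1, 2) = 0
  (k (w (h (k (f) (t) (f)) (q (p) (p)) (k (f) (t) (f))) (g (g (p))) (w (h (t) (f) (t)) (g (p)) (w (f) (p) (f)))) (k (f) (t) (h (k (f) (t) (f)) (f) (k (f) (t) (f)))) (h (t) (w (q (p) (p)) (g (p)) (f)) (k (h (t) (f) (t)) (k (f) (t) (f)) (f)))) = k(1, 3, 0) = 0


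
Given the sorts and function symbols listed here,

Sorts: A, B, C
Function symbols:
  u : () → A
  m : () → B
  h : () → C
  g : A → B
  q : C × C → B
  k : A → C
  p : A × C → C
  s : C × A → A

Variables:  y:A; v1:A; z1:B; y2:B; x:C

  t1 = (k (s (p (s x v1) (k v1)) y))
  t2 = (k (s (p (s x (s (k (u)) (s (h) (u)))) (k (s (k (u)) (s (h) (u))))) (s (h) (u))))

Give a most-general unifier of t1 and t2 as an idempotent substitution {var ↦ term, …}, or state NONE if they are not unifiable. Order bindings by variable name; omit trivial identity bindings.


{v1 ↦ (s (k (u)) (s (h) (u))), y ↦ (s (h) (u))}


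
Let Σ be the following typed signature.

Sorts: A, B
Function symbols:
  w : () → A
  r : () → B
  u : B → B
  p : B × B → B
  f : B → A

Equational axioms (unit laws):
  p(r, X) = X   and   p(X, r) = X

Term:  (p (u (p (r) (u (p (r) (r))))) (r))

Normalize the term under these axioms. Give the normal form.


normal form = (u (u (r)))

1. (p (u (p (r) (u (p (r) (r))))) (r))  →  (u (p (r) (u (p (r) (r)))))
2. (u (p (r) (u (p (r) (r)))))  →  (u (u (p (r) (r))))
3. (u (u (p (r) (r))))  →  (u (u (r)))


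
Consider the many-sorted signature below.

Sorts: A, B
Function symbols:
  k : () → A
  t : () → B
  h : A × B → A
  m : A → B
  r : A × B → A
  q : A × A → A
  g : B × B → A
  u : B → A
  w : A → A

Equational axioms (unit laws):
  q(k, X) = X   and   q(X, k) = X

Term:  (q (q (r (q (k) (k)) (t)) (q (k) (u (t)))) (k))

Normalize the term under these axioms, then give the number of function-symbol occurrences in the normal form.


size = 6

1. (q (q (r (q (k) (k)) (t)) (q (k) (u (t)))) (k))  →  (q (r (q (k) (k)) (t)) (q (k) (u (t))))
2. (q (r (q (k) (k)) (t)) (q (k) (u (t))))  →  (q (r (k) (t)) (q (k) (u (t))))
3. (q (r (k) (t)) (q (k) (u (t))))  →  (q (r (k) (t)) (u (t)))
normal form: (q (r (k) (t)) (u (t)))


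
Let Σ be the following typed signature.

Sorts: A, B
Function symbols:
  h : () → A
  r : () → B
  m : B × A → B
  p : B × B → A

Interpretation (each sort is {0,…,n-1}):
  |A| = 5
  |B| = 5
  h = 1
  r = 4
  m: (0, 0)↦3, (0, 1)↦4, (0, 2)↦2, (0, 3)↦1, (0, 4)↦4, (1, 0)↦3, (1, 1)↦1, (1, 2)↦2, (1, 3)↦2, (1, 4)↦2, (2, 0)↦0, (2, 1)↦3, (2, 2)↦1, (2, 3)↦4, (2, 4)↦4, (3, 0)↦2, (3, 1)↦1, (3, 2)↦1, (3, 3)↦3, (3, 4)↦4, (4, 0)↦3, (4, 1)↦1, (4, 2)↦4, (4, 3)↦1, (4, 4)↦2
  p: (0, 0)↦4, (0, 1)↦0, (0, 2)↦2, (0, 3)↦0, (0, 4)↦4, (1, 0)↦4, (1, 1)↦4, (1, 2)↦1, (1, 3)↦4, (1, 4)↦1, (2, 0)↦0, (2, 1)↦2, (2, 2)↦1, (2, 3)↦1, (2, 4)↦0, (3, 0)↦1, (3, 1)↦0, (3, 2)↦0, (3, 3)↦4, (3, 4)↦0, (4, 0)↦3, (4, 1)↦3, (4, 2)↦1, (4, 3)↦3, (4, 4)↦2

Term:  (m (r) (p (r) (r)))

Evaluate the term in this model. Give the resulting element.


value = 4

  r = 4
  r = 4
  r = 4
  (p (r) (r)) = p(4, 4) = 2
  (m (r) (p (r) (r))) = m(4, 2) = 4


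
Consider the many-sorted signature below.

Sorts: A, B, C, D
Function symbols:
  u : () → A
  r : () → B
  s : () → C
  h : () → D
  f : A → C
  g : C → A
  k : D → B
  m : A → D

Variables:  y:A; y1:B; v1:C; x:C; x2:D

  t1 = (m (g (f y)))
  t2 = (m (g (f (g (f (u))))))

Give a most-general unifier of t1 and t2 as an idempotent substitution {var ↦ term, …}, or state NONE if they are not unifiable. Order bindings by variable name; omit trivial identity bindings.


{y ↦ (g (f (u)))}


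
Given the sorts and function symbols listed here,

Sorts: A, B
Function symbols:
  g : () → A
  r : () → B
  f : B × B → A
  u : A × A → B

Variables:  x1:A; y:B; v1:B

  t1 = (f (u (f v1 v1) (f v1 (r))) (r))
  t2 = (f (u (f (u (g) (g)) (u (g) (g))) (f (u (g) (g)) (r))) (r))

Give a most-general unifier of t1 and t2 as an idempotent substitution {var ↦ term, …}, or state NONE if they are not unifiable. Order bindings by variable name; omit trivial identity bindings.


{v1 ↦ (u (g) (g))}


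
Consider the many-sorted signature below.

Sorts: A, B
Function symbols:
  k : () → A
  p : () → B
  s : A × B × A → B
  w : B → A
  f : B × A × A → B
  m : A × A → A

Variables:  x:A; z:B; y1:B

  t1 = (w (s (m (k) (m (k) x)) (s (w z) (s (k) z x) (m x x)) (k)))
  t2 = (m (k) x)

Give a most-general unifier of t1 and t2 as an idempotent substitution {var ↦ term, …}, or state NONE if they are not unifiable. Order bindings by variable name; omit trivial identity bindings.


NONE (not unifiable)

head clash or occurs-check failure — not unifiable


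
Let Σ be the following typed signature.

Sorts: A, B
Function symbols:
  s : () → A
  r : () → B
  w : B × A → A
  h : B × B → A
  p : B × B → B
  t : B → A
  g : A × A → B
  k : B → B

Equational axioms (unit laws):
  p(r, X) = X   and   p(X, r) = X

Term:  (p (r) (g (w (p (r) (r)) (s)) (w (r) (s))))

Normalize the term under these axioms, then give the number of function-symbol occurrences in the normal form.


1. (p (r) (g (w (p (r) (r)) (s)) (w (r) (s))))  →  (g (w (p (r) (r)) (s)) (w (r) (s)))
2. (g (w (p (r) (r)) (s)) (w (r) (s)))  →  (g (w (r) (s)) (w (r) (s)))
normal form: (g (w (r) (s)) (w (r) (s)))

size = 7


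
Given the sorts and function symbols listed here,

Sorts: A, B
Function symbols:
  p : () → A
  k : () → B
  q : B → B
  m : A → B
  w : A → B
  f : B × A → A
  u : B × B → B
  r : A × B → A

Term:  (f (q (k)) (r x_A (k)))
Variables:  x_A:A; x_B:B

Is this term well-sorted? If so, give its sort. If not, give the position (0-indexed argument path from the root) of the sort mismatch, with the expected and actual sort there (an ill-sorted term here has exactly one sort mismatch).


well-sorted; sort = A

    (k) : B
  (q (k)) : B
    x_A : A
    (k) : B
  (r x_A (k)) : A
(f (q (k)) (r x_A (k))) : A


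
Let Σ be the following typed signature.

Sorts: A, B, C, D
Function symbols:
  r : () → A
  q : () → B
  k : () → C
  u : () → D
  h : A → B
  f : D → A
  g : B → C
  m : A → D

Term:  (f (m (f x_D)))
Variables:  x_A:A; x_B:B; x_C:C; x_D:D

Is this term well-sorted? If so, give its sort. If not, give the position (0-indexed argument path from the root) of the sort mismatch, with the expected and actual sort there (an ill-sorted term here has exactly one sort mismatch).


well-sorted; sort = A

      x_D : D
    (f x_D) : A
  (m (f x_D)) : D
(f (m (f x_D))) : A


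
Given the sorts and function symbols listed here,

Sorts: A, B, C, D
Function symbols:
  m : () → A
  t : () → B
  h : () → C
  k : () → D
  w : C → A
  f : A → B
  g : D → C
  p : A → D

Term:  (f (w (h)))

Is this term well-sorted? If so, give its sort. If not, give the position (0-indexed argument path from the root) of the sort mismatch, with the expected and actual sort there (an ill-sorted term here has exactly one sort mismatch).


    (h) : C
  (w (h)) : A
(f (w (h))) : B

well-sorted; sort = B


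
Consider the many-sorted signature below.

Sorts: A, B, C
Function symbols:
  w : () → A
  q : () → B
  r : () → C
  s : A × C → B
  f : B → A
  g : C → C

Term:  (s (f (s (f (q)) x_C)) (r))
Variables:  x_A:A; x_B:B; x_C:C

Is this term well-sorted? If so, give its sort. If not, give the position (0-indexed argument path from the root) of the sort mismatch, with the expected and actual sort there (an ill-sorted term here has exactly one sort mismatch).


        (q) : B
      (f (q)) : A
      x_C : C
    (s (f (q)) x_C) : B
  (f (s (f (q)) x_C)) : A
  (r) : C
(s (f (s (f (q)) x_C)) (r)) : B

well-sorted; sort = B


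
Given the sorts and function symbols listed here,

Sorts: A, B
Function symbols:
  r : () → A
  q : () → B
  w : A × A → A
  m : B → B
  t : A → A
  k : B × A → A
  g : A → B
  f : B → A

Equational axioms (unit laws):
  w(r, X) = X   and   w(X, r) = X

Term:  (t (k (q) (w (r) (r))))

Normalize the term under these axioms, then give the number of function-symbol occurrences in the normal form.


1. (t (k (q) (w (r) (r))))  →  (t (k (q) (r)))
normal form: (t (k (q) (r)))

size = 4


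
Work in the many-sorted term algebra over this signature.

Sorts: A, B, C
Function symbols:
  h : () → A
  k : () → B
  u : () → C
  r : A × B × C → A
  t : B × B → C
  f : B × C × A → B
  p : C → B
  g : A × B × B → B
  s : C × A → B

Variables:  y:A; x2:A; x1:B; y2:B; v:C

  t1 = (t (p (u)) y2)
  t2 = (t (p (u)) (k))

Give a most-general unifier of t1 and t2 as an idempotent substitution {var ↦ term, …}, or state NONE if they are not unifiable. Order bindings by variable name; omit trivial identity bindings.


{y2 ↦ (k)}


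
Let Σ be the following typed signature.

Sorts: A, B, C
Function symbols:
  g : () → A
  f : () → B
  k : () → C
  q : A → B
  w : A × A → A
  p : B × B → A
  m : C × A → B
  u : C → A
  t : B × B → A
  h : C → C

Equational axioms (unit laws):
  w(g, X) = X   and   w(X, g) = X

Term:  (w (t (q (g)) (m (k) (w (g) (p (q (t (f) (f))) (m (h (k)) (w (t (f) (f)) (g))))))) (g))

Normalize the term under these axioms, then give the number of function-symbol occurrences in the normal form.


1. (w (t (q (g)) (m (k) (w (g) (p (q (t (f) (f))) (m (h (k)) (w (t (f) (f)) (g))))))) (g))  →  (t (q (g)) (m (k) (w (g) (p (q (t (f) (f))) (m (h (k)) (w (t (f) (f)) (g)))))))
2. (t (q (g)) (m (k) (w (g) (p (q (t (f) (f))) (m (h (k)) (w (t (f) (f)) (g)))))))  →  (t (q (g)) (m (k) (p (q (t (f) (f))) (m (h (k)) (w (t (f) (f)) (g))))))
3. (t (q (g)) (m (k) (p (q (t (f) (f))) (m (h (k)) (w (t (f) (f)) (g))))))  →  (t (q (g)) (m (k) (p (q (t (f) (f))) (m (h (k)) (t (f) (f))))))
normal form: (t (q (g)) (m (k) (p (q (t (f) (f))) (m (h (k)) (t (f) (f))))))

size = 16


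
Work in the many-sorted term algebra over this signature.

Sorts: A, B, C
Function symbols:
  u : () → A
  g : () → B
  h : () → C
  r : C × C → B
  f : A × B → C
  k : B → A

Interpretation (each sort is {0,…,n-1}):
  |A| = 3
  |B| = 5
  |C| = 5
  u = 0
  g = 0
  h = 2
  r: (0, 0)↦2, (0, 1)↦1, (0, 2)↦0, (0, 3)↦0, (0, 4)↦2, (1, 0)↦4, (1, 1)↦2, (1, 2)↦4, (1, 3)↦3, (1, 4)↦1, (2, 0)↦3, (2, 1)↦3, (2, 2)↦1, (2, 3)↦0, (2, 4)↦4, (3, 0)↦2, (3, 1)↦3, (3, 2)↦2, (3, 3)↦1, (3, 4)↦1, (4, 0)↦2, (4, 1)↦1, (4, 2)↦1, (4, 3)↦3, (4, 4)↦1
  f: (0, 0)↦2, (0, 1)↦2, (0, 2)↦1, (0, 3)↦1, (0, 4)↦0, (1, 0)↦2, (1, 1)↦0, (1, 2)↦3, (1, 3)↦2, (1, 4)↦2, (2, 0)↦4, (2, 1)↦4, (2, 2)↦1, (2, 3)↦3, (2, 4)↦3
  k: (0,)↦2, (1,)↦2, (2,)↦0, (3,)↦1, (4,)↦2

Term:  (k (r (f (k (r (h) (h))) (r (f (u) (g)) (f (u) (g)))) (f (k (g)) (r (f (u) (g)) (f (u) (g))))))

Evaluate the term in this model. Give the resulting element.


value = 2

  h = 2
  h = 2
  (r (h) (h)) = r(2, 2) = 1
  (k (r (h) (h))) = k(1,) = 2
  u = 0
  g = 0
  (f (u) (g)) = f(0, 0) = 2
  u = 0
  g = 0
  (f (u) (g)) = f(0, 0) = 2
  (r (f (u) (g)) (f (u) (g))) = r(2, 2) = 1
  (f (k (r (h) (h))) (r (f (u) (g)) (f (u) (g)))) = f(2, 1) = 4
  g = 0
  (k (g)) = k(0,) = 2
  u = 0
  g = 0
  (f (u) (g)) = f(0, 0) = 2
  u = 0
  g = 0
  (f (u) (g)) = f(0, 0) = 2
  (r (f (u) (g)) (f (u) (g))) = r(2, 2) = 1
  (f (k (g)) (r (f (u) (g)) (f (u) (g)))) = f(2, 1) = 4
  (r (f (k (r (h) (h))) (r (f (u) (g)) (f (u) (g)))) (f (k (g)) (r (f (u) (g)) (f (u) (g))))) = r(4, 4) = 1
  (k (r (f (k (r (h) (h))) (r (f (u) (g)) (f (u) (g)))) (f (k (g)) (r (f (u) (g)) (f (u) (g)))))) = k(1,) = 2


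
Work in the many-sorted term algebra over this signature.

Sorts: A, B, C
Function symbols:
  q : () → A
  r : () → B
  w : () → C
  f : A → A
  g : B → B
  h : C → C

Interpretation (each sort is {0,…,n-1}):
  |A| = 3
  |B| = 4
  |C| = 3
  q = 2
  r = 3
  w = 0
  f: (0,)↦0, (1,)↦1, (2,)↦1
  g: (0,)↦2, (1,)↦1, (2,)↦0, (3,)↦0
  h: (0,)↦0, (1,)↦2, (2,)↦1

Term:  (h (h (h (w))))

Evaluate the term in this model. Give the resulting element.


  w = 0
  (h (w)) = h(0,) = 0
  (h (h (w))) = h(0,) = 0
  (h (h (h (w)))) = h(0,) = 0

value = 0


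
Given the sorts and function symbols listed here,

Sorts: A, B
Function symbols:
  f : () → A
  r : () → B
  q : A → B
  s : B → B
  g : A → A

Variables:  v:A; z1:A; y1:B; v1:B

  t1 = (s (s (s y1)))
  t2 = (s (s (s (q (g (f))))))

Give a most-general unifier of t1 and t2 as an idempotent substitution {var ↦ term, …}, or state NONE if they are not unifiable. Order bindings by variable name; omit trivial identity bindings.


{y1 ↦ (q (g (f)))}


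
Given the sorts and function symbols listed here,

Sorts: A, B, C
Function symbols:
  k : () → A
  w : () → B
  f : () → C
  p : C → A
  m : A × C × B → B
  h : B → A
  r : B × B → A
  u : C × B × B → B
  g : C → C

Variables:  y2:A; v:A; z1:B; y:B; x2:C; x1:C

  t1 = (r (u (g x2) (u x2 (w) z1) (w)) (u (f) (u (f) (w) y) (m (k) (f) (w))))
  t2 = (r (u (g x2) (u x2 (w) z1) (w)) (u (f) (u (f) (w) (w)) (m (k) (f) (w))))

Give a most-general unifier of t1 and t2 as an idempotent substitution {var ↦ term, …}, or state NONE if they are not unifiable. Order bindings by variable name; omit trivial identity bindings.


{y ↦ (w)}


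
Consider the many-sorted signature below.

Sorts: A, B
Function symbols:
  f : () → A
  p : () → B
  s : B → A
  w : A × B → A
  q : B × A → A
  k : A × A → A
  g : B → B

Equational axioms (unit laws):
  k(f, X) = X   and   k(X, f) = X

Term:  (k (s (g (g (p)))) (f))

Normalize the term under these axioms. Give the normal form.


1. (k (s (g (g (p)))) (f))  →  (s (g (g (p))))

normal form = (s (g (g (p))))


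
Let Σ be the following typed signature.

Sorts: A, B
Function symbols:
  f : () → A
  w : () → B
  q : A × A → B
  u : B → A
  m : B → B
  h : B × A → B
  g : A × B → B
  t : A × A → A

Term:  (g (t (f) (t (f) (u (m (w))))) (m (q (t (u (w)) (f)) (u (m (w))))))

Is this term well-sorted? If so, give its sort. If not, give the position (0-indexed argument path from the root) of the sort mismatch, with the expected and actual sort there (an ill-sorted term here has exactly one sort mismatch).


well-sorted; sort = B

    (f) : A
      (f) : A
          (w) : B
        (m (w)) : B
      (u (m (w))) : A
    (t (f) (u (m (w)))) : A
  (t (f) (t (f) (u (m (w))))) : A
          (w) : B
        (u (w)) : A
        (f) : A
      (t (u (w)) (f)) : A
          (w) : B
        (m (w)) : B
      (u (m (w))) : A
    (q (t (u (w)) (f)) (u (m (w)))) : B
  (m (q (t (u (w)) (f)) (u (m (w))))) : B
(g (t (f) (t (f) (u (m (w))))) (m (q (t (u (w)) (f)) (u (m (w)))))) : B


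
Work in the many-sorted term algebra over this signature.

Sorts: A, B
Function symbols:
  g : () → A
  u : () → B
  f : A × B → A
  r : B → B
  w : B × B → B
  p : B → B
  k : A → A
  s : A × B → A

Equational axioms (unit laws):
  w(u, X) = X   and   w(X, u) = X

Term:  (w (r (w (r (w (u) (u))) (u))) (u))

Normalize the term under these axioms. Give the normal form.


1. (w (r (w (r (w (u) (u))) (u))) (u))  →  (r (w (r (w (u) (u))) (u)))
2. (r (w (r (w (u) (u))) (u)))  →  (r (r (w (u) (u))))
3. (r (r (w (u) (u))))  →  (r (r (u)))

normal form = (r (r (u)))


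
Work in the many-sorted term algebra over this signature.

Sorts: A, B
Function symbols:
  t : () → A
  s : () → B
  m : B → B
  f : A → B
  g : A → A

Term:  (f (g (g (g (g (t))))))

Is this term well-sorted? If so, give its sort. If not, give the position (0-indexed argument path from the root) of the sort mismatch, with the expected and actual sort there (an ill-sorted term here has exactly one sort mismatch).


well-sorted; sort = B

          (t) : A
        (g (t)) : A
      (g (g (t))) : A
    (g (g (g (t)))) : A
  (g (g (g (g (t))))) : A
(f (g (g (g (g (t)))))) : B


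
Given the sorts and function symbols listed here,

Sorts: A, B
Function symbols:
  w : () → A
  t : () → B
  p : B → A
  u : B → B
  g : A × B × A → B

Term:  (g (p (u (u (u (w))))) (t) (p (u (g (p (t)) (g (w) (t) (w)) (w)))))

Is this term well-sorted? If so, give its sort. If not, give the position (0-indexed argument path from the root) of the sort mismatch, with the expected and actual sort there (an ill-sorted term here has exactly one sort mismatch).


ill-sorted at position [0, 0, 0, 0, 0]: expected B, got A

          (w) : A
        (u (w)) : ✗ arg 0 at [0, 0, 0, 0, 0] has sort A, expected B
  (t) : B
          (t) : B
        (p (t)) : A
          (w) : A
          (t) : B
          (w) : A
        (g (w) (t) (w)) : B
        (w) : A
      (g (p (t)) (g (w) (t) (w)) (w)) : B
    (u (g (p (t)) (g (w) (t) (w)) (w))) : B
  (p (u (g (p (t)) (g (w) (t) (w)) (w)))) : A


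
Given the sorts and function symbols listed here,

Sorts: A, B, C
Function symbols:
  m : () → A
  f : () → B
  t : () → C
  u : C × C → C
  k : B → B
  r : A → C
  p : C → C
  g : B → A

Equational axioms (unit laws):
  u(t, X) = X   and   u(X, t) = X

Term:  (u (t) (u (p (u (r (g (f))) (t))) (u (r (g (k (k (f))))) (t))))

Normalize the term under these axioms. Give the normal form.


1. (u (t) (u (p (u (r (g (f))) (t))) (u (r (g (k (k (f))))) (t))))  →  (u (p (u (r (g (f))) (t))) (u (r (g (k (k (f))))) (t)))
2. (u (p (u (r (g (f))) (t))) (u (r (g (k (k (f))))) (t)))  →  (u (p (r (g (f)))) (u (r (g (k (k (f))))) (t)))
3. (u (p (r (g (f)))) (u (r (g (k (k (f))))) (t)))  →  (u (p (r (g (f)))) (r (g (k (k (f))))))

normal form = (u (p (r (g (f)))) (r (g (k (k (f))))))


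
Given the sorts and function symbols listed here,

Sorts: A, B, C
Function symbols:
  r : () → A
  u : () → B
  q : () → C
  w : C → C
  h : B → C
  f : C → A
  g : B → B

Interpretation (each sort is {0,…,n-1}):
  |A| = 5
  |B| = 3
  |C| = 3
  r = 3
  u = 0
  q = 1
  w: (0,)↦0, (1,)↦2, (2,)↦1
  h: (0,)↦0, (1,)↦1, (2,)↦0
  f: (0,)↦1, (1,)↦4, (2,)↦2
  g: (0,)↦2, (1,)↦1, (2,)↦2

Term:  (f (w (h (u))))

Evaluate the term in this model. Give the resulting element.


  u = 0
  (h (u)) = h(0,) = 0
  (w (h (u))) = w(0,) = 0
  (f (w (h (u)))) = f(0,) = 1

value = 1


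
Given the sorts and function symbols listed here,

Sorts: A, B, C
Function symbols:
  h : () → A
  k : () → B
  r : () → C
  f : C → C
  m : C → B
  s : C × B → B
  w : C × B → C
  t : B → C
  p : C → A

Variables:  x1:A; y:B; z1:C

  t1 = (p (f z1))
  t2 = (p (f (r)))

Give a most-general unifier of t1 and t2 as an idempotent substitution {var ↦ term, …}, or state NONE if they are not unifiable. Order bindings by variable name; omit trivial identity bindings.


{z1 ↦ (r)}


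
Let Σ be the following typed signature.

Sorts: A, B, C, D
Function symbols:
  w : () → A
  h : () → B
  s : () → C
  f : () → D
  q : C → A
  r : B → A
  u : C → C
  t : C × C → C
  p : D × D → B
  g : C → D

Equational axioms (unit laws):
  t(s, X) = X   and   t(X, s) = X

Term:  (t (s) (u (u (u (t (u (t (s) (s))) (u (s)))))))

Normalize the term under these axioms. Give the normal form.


1. (t (s) (u (u (u (t (u (t (s) (s))) (u (s)))))))  →  (u (u (u (t (u (t (s) (s))) (u (s))))))
2. (u (u (u (t (u (t (s) (s))) (u (s))))))  →  (u (u (u (t (u (s)) (u (s))))))

normal form = (u (u (u (t (u (s)) (u (s))))))


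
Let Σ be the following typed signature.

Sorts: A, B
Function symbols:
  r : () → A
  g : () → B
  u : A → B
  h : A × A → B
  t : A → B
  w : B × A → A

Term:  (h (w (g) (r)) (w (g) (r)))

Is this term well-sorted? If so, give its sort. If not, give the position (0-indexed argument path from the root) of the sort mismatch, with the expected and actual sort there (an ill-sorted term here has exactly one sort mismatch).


well-sorted; sort = B

    (g) : B
    (r) : A
  (w (g) (r)) : A
    (g) : B
    (r) : A
  (w (g) (r)) : A
(h (w (g) (r)) (w (g) (r))) : B
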